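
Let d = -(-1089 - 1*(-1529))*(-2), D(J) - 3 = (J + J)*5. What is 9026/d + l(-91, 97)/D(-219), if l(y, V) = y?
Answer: 9909971/962280 ≈ 10.298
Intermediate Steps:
D(J) = 3 + 10*J (D(J) = 3 + (J + J)*5 = 3 + (2*J)*5 = 3 + 10*J)
d = 880 (d = -(-1089 + 1529)*(-2) = -1*440*(-2) = -440*(-2) = 880)
9026/d + l(-91, 97)/D(-219) = 9026/880 - 91/(3 + 10*(-219)) = 9026*(1/880) - 91/(3 - 2190) = 4513/440 - 91/(-2187) = 4513/440 - 91*(-1/2187) = 4513/440 + 91/2187 = 9909971/962280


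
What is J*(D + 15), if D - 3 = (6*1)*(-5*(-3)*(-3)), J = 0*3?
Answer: 0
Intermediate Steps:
J = 0
D = -267 (D = 3 + (6*1)*(-5*(-3)*(-3)) = 3 + 6*(15*(-3)) = 3 + 6*(-45) = 3 - 270 = -267)
J*(D + 15) = 0*(-267 + 15) = 0*(-252) = 0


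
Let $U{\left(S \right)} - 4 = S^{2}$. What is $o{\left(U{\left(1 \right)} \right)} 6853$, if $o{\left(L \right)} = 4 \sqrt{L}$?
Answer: $27412 \sqrt{5} \approx 61295.0$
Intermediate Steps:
$U{\left(S \right)} = 4 + S^{2}$
$o{\left(U{\left(1 \right)} \right)} 6853 = 4 \sqrt{4 + 1^{2}} \cdot 6853 = 4 \sqrt{4 + 1} \cdot 6853 = 4 \sqrt{5} \cdot 6853 = 27412 \sqrt{5}$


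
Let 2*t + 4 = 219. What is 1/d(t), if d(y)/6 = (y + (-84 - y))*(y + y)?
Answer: -1/108360 ≈ -9.2285e-6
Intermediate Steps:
t = 215/2 (t = -2 + (½)*219 = -2 + 219/2 = 215/2 ≈ 107.50)
d(y) = -1008*y (d(y) = 6*((y + (-84 - y))*(y + y)) = 6*(-168*y) = -1008*y)
1/d(t) = 1/(-1008*215/2) = 1/(-108360) = -1/108360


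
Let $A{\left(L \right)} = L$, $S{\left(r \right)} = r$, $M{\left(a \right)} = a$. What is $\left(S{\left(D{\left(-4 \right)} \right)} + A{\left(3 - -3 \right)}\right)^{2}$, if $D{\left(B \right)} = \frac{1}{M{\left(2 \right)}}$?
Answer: $\frac{169}{4} \approx 42.25$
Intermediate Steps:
$D{\left(B \right)} = \frac{1}{2}$
$\left(S{\left(D{\left(-4 \right)} \right)} + A{\left(3 - -3 \right)}\right)^{2} = \left(\frac{1}{2} + \left(3 - -3\right)\right)^{2} = \left(\frac{1}{2} + \left(3 + 3\right)\right)^{2} = \left(\frac{1}{2} + 6\right)^{2} = \left(\frac{13}{2}\right)^{2} = \frac{169}{4}$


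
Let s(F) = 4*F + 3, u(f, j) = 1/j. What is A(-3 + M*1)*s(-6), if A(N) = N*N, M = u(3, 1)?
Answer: -84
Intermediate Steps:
u(f, j) = 1/j
M = 1 (M = 1/1 = 1)
s(F) = 3 + 4*F
A(N) = N²
A(-3 + M*1)*s(-6) = (-3 + 1*1)²*(3 + 4*(-6)) = (-3 + 1)²*(3 - 24) = (-2)²*(-21) = 4*(-21) = -84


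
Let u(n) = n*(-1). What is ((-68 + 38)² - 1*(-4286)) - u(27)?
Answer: 5213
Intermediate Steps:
u(n) = -n
((-68 + 38)² - 1*(-4286)) - u(27) = ((-68 + 38)² - 1*(-4286)) - (-1)*27 = ((-30)² + 4286) - 1*(-27) = (900 + 4286) + 27 = 5186 + 27 = 5213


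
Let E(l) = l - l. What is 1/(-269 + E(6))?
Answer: -1/269 ≈ -0.0037175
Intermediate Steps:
E(l) = 0
1/(-269 + E(6)) = 1/(-269 + 0) = 1/(-269) = -1/269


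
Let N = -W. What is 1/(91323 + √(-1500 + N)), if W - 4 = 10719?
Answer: 91323/8339902552 - I*√12223/8339902552 ≈ 1.095e-5 - 1.3256e-8*I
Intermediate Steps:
W = 10723 (W = 4 + 10719 = 10723)
N = -10723 (N = -1*10723 = -10723)
1/(91323 + √(-1500 + N)) = 1/(91323 + √(-1500 - 10723)) = 1/(91323 + √(-12223)) = 1/(91323 + I*√12223)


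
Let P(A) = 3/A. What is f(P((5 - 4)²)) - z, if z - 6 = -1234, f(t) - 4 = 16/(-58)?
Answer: 35720/29 ≈ 1231.7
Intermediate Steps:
f(t) = 108/29 (f(t) = 4 + 16/(-58) = 4 + 16*(-1/58) = 4 - 8/29 = 108/29)
z = -1228 (z = 6 - 1234 = -1228)
f(P((5 - 4)²)) - z = 108/29 - 1*(-1228) = 108/29 + 1228 = 35720/29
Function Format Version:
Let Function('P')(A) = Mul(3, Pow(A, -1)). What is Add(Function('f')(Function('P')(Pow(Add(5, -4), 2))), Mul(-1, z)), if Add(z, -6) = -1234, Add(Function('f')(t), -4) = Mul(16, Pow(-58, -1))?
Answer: Rational(35720, 29) ≈ 1231.7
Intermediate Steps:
Function('f')(t) = Rational(108, 29) (Function('f')(t) = Add(4, Mul(16, Pow(-58, -1))) = Add(4, Mul(16, Rational(-1, 58))) = Add(4, Rational(-8, 29)) = Rational(108, 29))
z = -1228 (z = Add(6, -1234) = -1228)
Add(Function('f')(Function('P')(Pow(Add(5, -4), 2))), Mul(-1, z)) = Add(Rational(108, 29), Mul(-1, -1228)) = Add(Rational(108, 29), 1228) = Rational(35720, 29)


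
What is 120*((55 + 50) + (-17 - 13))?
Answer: 9000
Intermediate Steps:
120*((55 + 50) + (-17 - 13)) = 120*(105 - 30) = 120*75 = 9000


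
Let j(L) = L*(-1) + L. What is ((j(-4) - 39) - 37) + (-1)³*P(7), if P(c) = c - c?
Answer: -76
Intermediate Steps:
P(c) = 0
j(L) = 0 (j(L) = -L + L = 0)
((j(-4) - 39) - 37) + (-1)³*P(7) = ((0 - 39) - 37) + (-1)³*0 = (-39 - 37) - 1*0 = -76 + 0 = -76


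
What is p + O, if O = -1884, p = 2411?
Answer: 527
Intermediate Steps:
p + O = 2411 - 1884 = 527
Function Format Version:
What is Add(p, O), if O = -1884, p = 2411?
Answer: 527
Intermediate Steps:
Add(p, O) = Add(2411, -1884) = 527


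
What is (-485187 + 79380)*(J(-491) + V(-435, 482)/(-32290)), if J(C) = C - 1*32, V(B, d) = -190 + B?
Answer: 1370576214063/6458 ≈ 2.1223e+8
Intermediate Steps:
J(C) = -32 + C (J(C) = C - 32 = -32 + C)
(-485187 + 79380)*(J(-491) + V(-435, 482)/(-32290)) = (-485187 + 79380)*((-32 - 491) + (-190 - 435)/(-32290)) = -405807*(-523 - 625*(-1/32290)) = -405807*(-523 + 125/6458) = -405807*(-3377409/6458) = 1370576214063/6458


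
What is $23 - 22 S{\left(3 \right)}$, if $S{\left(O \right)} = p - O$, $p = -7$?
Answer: $243$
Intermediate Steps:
$S{\left(O \right)} = -7 - O$
$23 - 22 S{\left(3 \right)} = 23 - 22 \left(-7 - 3\right) = 23 - -220 = 23 + 220 = 243$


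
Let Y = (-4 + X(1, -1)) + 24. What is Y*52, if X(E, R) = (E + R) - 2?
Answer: 936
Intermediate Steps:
X(E, R) = -2 + E + R
Y = 18 (Y = (-4 + (-2 + 1 - 1)) + 24 = (-4 - 2) + 24 = -6 + 24 = 18)
Y*52 = 18*52 = 936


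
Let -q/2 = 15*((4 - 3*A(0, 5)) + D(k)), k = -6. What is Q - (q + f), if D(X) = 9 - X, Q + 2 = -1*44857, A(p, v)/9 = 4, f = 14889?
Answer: -62418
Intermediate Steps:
A(p, v) = 36 (A(p, v) = 9*4 = 36)
Q = -44859 (Q = -2 - 1*44857 = -2 - 44857 = -44859)
q = 2670 (q = -30*((4 - 3*36) + (9 - 1*(-6))) = -30*((4 - 108) + (9 + 6)) = -30*(-104 + 15) = -30*(-89) = -2*(-1335) = 2670)
Q - (q + f) = -44859 - (2670 + 14889) = -44859 - 1*17559 = -44859 - 17559 = -62418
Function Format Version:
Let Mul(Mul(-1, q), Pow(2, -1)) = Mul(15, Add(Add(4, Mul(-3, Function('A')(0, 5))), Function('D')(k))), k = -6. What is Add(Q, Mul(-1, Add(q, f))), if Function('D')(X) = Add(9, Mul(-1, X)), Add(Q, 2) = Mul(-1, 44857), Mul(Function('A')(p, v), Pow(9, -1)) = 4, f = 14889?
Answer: -62418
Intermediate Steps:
Function('A')(p, v) = 36 (Function('A')(p, v) = Mul(9, 4) = 36)
Q = -44859 (Q = Add(-2, Mul(-1, 44857)) = Add(-2, -44857) = -44859)
q = 2670 (q = Mul(-2, Mul(15, Add(Add(4, Mul(-3, 36)), Add(9, Mul(-1, -6))))) = Mul(-2, Mul(15, Add(Add(4, -108), Add(9, 6)))) = Mul(-2, Mul(15, Add(-104, 15))) = Mul(-2, Mul(15, -89)) = Mul(-2, -1335) = 2670)
Add(Q, Mul(-1, Add(q, f))) = Add(-44859, Mul(-1, Add(2670, 14889))) = Add(-44859, Mul(-1, 17559)) = Add(-44859, -17559) = -62418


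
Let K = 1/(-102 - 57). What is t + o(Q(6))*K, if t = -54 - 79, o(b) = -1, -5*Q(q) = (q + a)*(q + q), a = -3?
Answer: -21146/159 ≈ -132.99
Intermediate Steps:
Q(q) = -2*q*(-3 + q)/5 (Q(q) = -(q - 3)*(q + q)/5 = -(-3 + q)*2*q/5 = -2*q*(-3 + q)/5)
t = -133
K = -1/159 (K = 1/(-159) = -1/159 ≈ -0.0062893)
t + o(Q(6))*K = -133 - 1*(-1/159) = -133 + 1/159 = -21146/159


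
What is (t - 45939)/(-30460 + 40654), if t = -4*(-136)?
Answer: -45395/10194 ≈ -4.4531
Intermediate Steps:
t = 544
(t - 45939)/(-30460 + 40654) = (544 - 45939)/(-30460 + 40654) = -45395/10194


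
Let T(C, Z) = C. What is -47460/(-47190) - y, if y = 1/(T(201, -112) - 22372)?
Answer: 35076095/34874983 ≈ 1.0058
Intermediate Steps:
y = -1/22171 (y = 1/(201 - 22372) = 1/(-22171) = -1/22171 ≈ -4.5104e-5)
-47460/(-47190) - y = -47460/(-47190) - 1*(-1/22171) = -47460*(-1/47190) + 1/22171 = 1582/1573 + 1/22171 = 35076095/34874983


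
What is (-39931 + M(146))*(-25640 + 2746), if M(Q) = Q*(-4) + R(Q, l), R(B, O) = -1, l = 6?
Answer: 927573304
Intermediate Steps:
M(Q) = -1 - 4*Q (M(Q) = Q*(-4) - 1 = -4*Q - 1 = -1 - 4*Q)
(-39931 + M(146))*(-25640 + 2746) = (-39931 + (-1 - 4*146))*(-25640 + 2746) = (-39931 + (-1 - 584))*(-22894) = (-39931 - 585)*(-22894) = -40516*(-22894) = 927573304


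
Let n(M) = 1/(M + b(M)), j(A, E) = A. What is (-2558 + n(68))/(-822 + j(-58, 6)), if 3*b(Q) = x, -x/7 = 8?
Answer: 378581/130240 ≈ 2.9068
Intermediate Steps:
x = -56 (x = -7*8 = -56)
b(Q) = -56/3 (b(Q) = (⅓)*(-56) = -56/3)
n(M) = 1/(-56/3 + M) (n(M) = 1/(M - 56/3) = 1/(-56/3 + M))
(-2558 + n(68))/(-822 + j(-58, 6)) = (-2558 + 3/(-56 + 3*68))/(-822 - 58) = (-2558 + 3/(-56 + 204))/(-880) = (-2558 + 3/148)*(-1/880) = -378581/148*(-1/880) = 378581/130240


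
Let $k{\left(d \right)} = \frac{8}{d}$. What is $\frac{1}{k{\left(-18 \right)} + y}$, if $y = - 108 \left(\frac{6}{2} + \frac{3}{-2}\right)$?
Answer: $- \frac{9}{1462} \approx -0.006156$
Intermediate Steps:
$y = -162$ ($y = - 108 \left(6 \cdot \frac{1}{2} + 3 \left(- \frac{1}{2}\right)\right) = - 108 \left(3 - \frac{3}{2}\right) = \left(-108\right) \frac{3}{2} = -162$)
$\frac{1}{k{\left(-18 \right)} + y} = \frac{1}{\frac{8}{-18} - 162} = \frac{1}{8 \left(- \frac{1}{18}\right) - 162} = \frac{1}{- \frac{4}{9} - 162} = \frac{1}{- \frac{1462}{9}} = - \frac{9}{1462}$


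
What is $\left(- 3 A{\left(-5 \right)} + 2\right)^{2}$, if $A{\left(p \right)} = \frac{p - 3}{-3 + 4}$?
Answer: $676$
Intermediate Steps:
$A{\left(p \right)} = -3 + p$ ($A{\left(p \right)} = \frac{-3 + p}{1} = \left(-3 + p\right) 1 = -3 + p$)
$\left(- 3 A{\left(-5 \right)} + 2\right)^{2} = \left(- 3 \left(-3 - 5\right) + 2\right)^{2} = \left(\left(-3\right) \left(-8\right) + 2\right)^{2} = \left(24 + 2\right)^{2} = 26^{2} = 676$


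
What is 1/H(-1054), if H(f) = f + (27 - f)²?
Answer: 1/1167507 ≈ 8.5653e-7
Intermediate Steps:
1/H(-1054) = 1/(-1054 + (-27 - 1054)²) = 1/(-1054 + (-1081)²) = 1/(-1054 + 1168561) = 1/1167507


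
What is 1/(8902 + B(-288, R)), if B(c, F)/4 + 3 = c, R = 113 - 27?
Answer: 1/7738 ≈ 0.00012923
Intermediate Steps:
R = 86
B(c, F) = -12 + 4*c
1/(8902 + B(-288, R)) = 1/(8902 + (-12 + 4*(-288))) = 1/(8902 + (-12 - 1152)) = 1/(8902 - 1164) = 1/7738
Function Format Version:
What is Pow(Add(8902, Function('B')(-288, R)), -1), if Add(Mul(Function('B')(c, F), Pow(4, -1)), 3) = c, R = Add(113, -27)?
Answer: Rational(1, 7738) ≈ 0.00012923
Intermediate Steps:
R = 86
Function('B')(c, F) = Add(-12, Mul(4, c))
Pow(Add(8902, Function('B')(-288, R)), -1) = Pow(Add(8902, Add(-12, Mul(4, -288))), -1) = Pow(Add(8902, Add(-12, -1152)), -1) = Pow(Add(8902, -1164), -1) = Pow(7738, -1) = Rational(1, 7738)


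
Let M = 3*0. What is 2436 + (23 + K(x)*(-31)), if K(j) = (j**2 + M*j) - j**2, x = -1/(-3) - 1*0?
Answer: 2459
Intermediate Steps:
M = 0
x = 1/3 (x = -1*(-1/3) + 0 = 1/3 + 0 = 1/3 ≈ 0.33333)
K(j) = 0 (K(j) = (j**2 + 0*j) - j**2 = (j**2 + 0) - j**2 = j**2 - j**2 = 0)
2436 + (23 + K(x)*(-31)) = 2436 + (23 + 0*(-31)) = 2436 + (23 + 0) = 2436 + 23 = 2459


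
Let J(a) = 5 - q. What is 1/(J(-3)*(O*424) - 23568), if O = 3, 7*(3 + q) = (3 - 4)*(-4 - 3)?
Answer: -1/14664 ≈ -6.8194e-5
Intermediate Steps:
q = -2 (q = -3 + ((3 - 4)*(-4 - 3))/7 = -3 + (-1*(-7))/7 = -3 + (⅐)*7 = -3 + 1 = -2)
J(a) = 7 (J(a) = 5 - 1*(-2) = 5 + 2 = 7)
1/(J(-3)*(O*424) - 23568) = 1/(7*(3*424) - 23568) = 1/(7*1272 - 23568) = 1/(8904 - 23568) = 1/(-14664) = -1/14664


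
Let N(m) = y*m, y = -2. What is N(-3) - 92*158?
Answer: -14530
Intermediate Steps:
N(m) = -2*m
N(-3) - 92*158 = -2*(-3) - 92*158 = 6 - 14536 = -14530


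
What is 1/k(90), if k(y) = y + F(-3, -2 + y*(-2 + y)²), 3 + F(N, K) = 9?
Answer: 1/96 ≈ 0.010417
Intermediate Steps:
F(N, K) = 6 (F(N, K) = -3 + 9 = 6)
k(y) = 6 + y (k(y) = y + 6 = 6 + y)
1/k(90) = 1/(6 + 90) = 1/96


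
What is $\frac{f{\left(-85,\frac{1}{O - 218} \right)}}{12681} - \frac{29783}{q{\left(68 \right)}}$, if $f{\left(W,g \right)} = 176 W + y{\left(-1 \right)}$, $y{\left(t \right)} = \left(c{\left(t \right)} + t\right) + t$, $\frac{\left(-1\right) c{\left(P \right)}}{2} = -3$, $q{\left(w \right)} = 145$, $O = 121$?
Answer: $- \frac{13098167}{63405} \approx -206.58$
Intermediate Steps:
$c{\left(P \right)} = 6$ ($c{\left(P \right)} = \left(-2\right) \left(-3\right) = 6$)
$y{\left(t \right)} = 6 + 2 t$ ($y{\left(t \right)} = \left(6 + t\right) + t = 6 + 2 t$)
$f{\left(W,g \right)} = 4 + 176 W$ ($f{\left(W,g \right)} = 176 W + \left(6 + 2 \left(-1\right)\right) = 176 W + \left(6 - 2\right) = 176 W + 4 = 4 + 176 W$)
$\frac{f{\left(-85,\frac{1}{O - 218} \right)}}{12681} - \frac{29783}{q{\left(68 \right)}} = \frac{4 + 176 \left(-85\right)}{12681} - \frac{29783}{145} = \left(4 - 14960\right) \frac{1}{12681} - \frac{1027}{5} = \left(-14956\right) \frac{1}{12681} - \frac{1027}{5} = - \frac{14956}{12681} - \frac{1027}{5} = - \frac{13098167}{63405}$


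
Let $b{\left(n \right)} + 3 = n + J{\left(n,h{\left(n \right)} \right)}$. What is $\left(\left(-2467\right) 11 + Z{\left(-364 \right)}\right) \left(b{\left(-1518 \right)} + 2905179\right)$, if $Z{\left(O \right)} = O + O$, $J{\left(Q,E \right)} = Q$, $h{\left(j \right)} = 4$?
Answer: $-80868131100$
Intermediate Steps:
$Z{\left(O \right)} = 2 O$
$b{\left(n \right)} = -3 + 2 n$ ($b{\left(n \right)} = -3 + \left(n + n\right) = -3 + 2 n$)
$\left(\left(-2467\right) 11 + Z{\left(-364 \right)}\right) \left(b{\left(-1518 \right)} + 2905179\right) = \left(\left(-2467\right) 11 + 2 \left(-364\right)\right) \left(\left(-3 + 2 \left(-1518\right)\right) + 2905179\right) = \left(-27137 - 728\right) \left(\left(-3 - 3036\right) + 2905179\right) = - 27865 \left(-3039 + 2905179\right) = \left(-27865\right) 2902140 = -80868131100$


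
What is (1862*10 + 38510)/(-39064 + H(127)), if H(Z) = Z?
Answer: -57130/38937 ≈ -1.4672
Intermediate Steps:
(1862*10 + 38510)/(-39064 + H(127)) = (1862*10 + 38510)/(-39064 + 127) = (18620 + 38510)/(-38937) = 57130*(-1/38937) = -57130/38937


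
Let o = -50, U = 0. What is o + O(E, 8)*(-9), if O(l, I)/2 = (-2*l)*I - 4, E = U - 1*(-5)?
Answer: 1462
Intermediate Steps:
E = 5 (E = 0 - 1*(-5) = 0 + 5 = 5)
O(l, I) = -8 - 4*I*l (O(l, I) = 2*((-2*l)*I - 4) = 2*(-2*I*l - 4) = 2*(-4 - 2*I*l) = -8 - 4*I*l)
o + O(E, 8)*(-9) = -50 + (-8 - 4*8*5)*(-9) = -50 + (-8 - 160)*(-9) = -50 - 168*(-9) = -50 + 1512 = 1462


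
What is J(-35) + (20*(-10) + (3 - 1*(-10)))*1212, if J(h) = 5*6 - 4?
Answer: -226618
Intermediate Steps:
J(h) = 26 (J(h) = 30 - 4 = 26)
J(-35) + (20*(-10) + (3 - 1*(-10)))*1212 = 26 + (20*(-10) + (3 - 1*(-10)))*1212 = 26 + (-200 + (3 + 10))*1212 = 26 + (-200 + 13)*1212 = 26 - 187*1212 = 26 - 226644 = -226618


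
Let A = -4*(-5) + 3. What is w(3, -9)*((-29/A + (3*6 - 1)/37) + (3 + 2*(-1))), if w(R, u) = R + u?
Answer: -1014/851 ≈ -1.1915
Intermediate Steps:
A = 23 (A = 20 + 3 = 23)
w(3, -9)*((-29/A + (3*6 - 1)/37) + (3 + 2*(-1))) = (3 - 9)*((-29/23 + (3*6 - 1)/37) + (3 + 2*(-1))) = -6*((-29*1/23 + (18 - 1)*(1/37)) + (3 - 2)) = -6*((-29/23 + 17*(1/37)) + 1) = -6*((-29/23 + 17/37) + 1) = -6*(-682/851 + 1) = -6*169/851 = -1014/851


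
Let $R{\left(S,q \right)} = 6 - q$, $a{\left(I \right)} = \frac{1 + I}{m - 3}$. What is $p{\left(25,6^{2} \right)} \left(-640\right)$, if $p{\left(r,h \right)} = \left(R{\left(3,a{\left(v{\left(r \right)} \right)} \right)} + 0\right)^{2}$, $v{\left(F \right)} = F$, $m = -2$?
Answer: $- \frac{401408}{5} \approx -80282.0$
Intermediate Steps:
$a{\left(I \right)} = - \frac{1}{5} - \frac{I}{5}$ ($a{\left(I \right)} = \frac{1 + I}{-2 - 3} = \frac{1 + I}{-5} = \left(1 + I\right) \left(- \frac{1}{5}\right) = - \frac{1}{5} - \frac{I}{5}$)
$p{\left(r,h \right)} = \left(\frac{31}{5} + \frac{r}{5}\right)^{2}$ ($p{\left(r,h \right)} = \left(\left(6 - \left(- \frac{1}{5} - \frac{r}{5}\right)\right) + 0\right)^{2} = \left(\left(6 + \left(\frac{1}{5} + \frac{r}{5}\right)\right) + 0\right)^{2} = \left(\left(\frac{31}{5} + \frac{r}{5}\right) + 0\right)^{2} = \left(\frac{31}{5} + \frac{r}{5}\right)^{2}$)
$p{\left(25,6^{2} \right)} \left(-640\right) = \frac{\left(31 + 25\right)^{2}}{25} \left(-640\right) = \frac{56^{2}}{25} \left(-640\right) = \frac{1}{25} \cdot 3136 \left(-640\right) = \frac{3136}{25} \left(-640\right) = - \frac{401408}{5}$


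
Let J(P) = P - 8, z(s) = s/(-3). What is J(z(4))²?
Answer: 784/9 ≈ 87.111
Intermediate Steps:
z(s) = -s/3 (z(s) = s*(-⅓) = -s/3)
J(P) = -8 + P
J(z(4))² = (-8 - ⅓*4)² = (-8 - 4/3)² = (-28/3)² = 784/9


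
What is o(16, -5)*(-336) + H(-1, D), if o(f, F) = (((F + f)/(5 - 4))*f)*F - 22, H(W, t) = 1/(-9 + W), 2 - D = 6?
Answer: 3030719/10 ≈ 3.0307e+5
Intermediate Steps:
D = -4 (D = 2 - 1*6 = 2 - 6 = -4)
o(f, F) = -22 + F*f*(F + f) (o(f, F) = (((F + f)/1)*f)*F - 22 = (((F + f)*1)*f)*F - 22 = ((F + f)*f)*F - 22 = (f*(F + f))*F - 22 = F*f*(F + f) - 22 = -22 + F*f*(F + f))
o(16, -5)*(-336) + H(-1, D) = (-22 - 5*16² + 16*(-5)²)*(-336) + 1/(-9 - 1) = (-22 - 5*256 + 16*25)*(-336) + 1/(-10) = (-22 - 1280 + 400)*(-336) - ⅒ = -902*(-336) - ⅒ = 303072 - ⅒ = 3030719/10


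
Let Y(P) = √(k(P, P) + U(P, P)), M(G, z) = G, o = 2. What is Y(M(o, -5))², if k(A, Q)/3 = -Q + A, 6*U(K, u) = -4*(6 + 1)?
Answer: -14/3 ≈ -4.6667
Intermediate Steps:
U(K, u) = -14/3 (U(K, u) = (-4*(6 + 1))/6 = (-4*7)/6 = (⅙)*(-28) = -14/3)
k(A, Q) = -3*Q + 3*A (k(A, Q) = 3*(-Q + A) = 3*(A - Q) = -3*Q + 3*A)
Y(P) = I*√42/3 (Y(P) = √((-3*P + 3*P) - 14/3) = √(0 - 14/3) = √(-14/3) = I*√42/3)
Y(M(o, -5))² = (I*√42/3)² = -14/3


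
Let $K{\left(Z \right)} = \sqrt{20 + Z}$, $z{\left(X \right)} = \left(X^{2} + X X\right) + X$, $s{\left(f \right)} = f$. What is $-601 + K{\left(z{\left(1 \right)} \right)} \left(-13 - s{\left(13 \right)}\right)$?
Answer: $-601 - 26 \sqrt{23} \approx -725.69$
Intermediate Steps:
$z{\left(X \right)} = X + 2 X^{2}$ ($z{\left(X \right)} = \left(X^{2} + X^{2}\right) + X = 2 X^{2} + X = X + 2 X^{2}$)
$-601 + K{\left(z{\left(1 \right)} \right)} \left(-13 - s{\left(13 \right)}\right) = -601 + \sqrt{20 + 1 \left(1 + 2 \cdot 1\right)} \left(-13 - 13\right) = -601 + \sqrt{20 + 1 \left(1 + 2\right)} \left(-13 - 13\right) = -601 + \sqrt{20 + 1 \cdot 3} \left(-26\right) = -601 + \sqrt{20 + 3} \left(-26\right) = -601 + \sqrt{23} \left(-26\right) = -601 - 26 \sqrt{23}$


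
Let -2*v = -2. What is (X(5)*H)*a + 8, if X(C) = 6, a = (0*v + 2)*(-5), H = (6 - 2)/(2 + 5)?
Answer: -184/7 ≈ -26.286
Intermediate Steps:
v = 1 (v = -½*(-2) = 1)
H = 4/7 ≈ 0.57143
a = -10 (a = (0*1 + 2)*(-5) = (0 + 2)*(-5) = 2*(-5) = -10)
(X(5)*H)*a + 8 = (6*(4/7))*(-10) + 8 = (24/7)*(-10) + 8 = -240/7 + 8 = -184/7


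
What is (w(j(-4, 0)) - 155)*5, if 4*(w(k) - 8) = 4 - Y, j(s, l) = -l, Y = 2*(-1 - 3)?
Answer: -720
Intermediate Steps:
Y = -8 (Y = 2*(-4) = -8)
w(k) = 11 (w(k) = 8 + (4 - 1*(-8))/4 = 8 + (4 + 8)/4 = 8 + (¼)*12 = 8 + 3 = 11)
(w(j(-4, 0)) - 155)*5 = (11 - 155)*5 = -144*5 = -720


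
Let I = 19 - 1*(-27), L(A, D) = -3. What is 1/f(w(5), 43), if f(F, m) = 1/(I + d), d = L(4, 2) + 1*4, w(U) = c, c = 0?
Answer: 47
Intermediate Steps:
w(U) = 0
d = 1 (d = -3 + 1*4 = -3 + 4 = 1)
I = 46 (I = 19 + 27 = 46)
f(F, m) = 1/47 (f(F, m) = 1/(46 + 1) = 1/47)
1/f(w(5), 43) = 1/(1/47) = 47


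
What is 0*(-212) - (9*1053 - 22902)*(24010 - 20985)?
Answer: 40610625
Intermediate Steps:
0*(-212) - (9*1053 - 22902)*(24010 - 20985) = 0 - (9477 - 22902)*3025 = 0 - (-13425)*3025 = 0 - 1*(-40610625) = 0 + 40610625 = 40610625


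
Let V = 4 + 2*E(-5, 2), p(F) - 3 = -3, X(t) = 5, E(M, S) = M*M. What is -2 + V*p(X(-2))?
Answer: -2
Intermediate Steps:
E(M, S) = M**2
p(F) = 0 (p(F) = 3 - 3 = 0)
V = 54 (V = 4 + 2*(-5)**2 = 4 + 2*25 = 4 + 50 = 54)
-2 + V*p(X(-2)) = -2 + 54*0 = -2 + 0 = -2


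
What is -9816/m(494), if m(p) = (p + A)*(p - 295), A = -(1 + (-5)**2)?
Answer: -818/7761 ≈ -0.10540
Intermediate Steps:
A = -26 (A = -(1 + 25) = -1*26 = -26)
m(p) = (-295 + p)*(-26 + p) (m(p) = (p - 26)*(p - 295) = (-26 + p)*(-295 + p) = (-295 + p)*(-26 + p))
-9816/m(494) = -9816/(7670 + 494**2 - 321*494) = -9816/(7670 + 244036 - 158574) = -9816/93132 = -9816*1/93132 = -818/7761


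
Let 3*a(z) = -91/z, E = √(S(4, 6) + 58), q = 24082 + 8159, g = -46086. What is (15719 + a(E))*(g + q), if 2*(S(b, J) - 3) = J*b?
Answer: -217629555 + 419965*√73/73 ≈ -2.1758e+8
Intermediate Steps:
S(b, J) = 3 + J*b/2 (S(b, J) = 3 + (J*b)/2 = 3 + J*b/2)
q = 32241
E = √73 (E = √((3 + (½)*6*4) + 58) = √((3 + 12) + 58) = √(15 + 58) = √73 ≈ 8.5440)
a(z) = -91/(3*z) (a(z) = (-91/z)/3 = -91/(3*z))
(15719 + a(E))*(g + q) = (15719 - 91*√73/73/3)*(-46086 + 32241) = (15719 - 91*√73/219)*(-13845) = -217629555 + 419965*√73/73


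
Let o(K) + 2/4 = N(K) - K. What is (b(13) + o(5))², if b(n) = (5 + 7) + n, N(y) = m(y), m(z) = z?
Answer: 2401/4 ≈ 600.25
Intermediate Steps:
N(y) = y
o(K) = -½ (o(K) = -½ + (K - K) = -½ + 0 = -½)
b(n) = 12 + n
(b(13) + o(5))² = ((12 + 13) - ½)² = (25 - ½)² = (49/2)² = 2401/4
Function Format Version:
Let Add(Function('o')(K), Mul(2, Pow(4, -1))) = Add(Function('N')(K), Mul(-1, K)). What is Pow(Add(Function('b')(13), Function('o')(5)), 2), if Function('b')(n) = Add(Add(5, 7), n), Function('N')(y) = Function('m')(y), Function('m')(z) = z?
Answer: Rational(2401, 4) ≈ 600.25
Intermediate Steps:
Function('N')(y) = y
Function('o')(K) = Rational(-1, 2) (Function('o')(K) = Add(Rational(-1, 2), Add(K, Mul(-1, K))) = Add(Rational(-1, 2), 0) = Rational(-1, 2))
Function('b')(n) = Add(12, n)
Pow(Add(Function('b')(13), Function('o')(5)), 2) = Pow(Add(Add(12, 13), Rational(-1, 2)), 2) = Pow(Add(25, Rational(-1, 2)), 2) = Pow(Rational(49, 2), 2) = Rational(2401, 4)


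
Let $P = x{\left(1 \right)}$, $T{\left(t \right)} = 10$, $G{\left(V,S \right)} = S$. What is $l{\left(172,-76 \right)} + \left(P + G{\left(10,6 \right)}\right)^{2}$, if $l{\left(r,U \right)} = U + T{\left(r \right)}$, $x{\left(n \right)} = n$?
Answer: $-17$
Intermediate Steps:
$P = 1$
$l{\left(r,U \right)} = 10 + U$ ($l{\left(r,U \right)} = U + 10 = 10 + U$)
$l{\left(172,-76 \right)} + \left(P + G{\left(10,6 \right)}\right)^{2} = \left(10 - 76\right) + \left(1 + 6\right)^{2} = -66 + 7^{2} = -66 + 49 = -17$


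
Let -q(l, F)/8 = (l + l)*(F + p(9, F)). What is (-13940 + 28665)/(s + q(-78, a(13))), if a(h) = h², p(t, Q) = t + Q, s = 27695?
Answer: 14725/460751 ≈ 0.031959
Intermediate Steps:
p(t, Q) = Q + t
q(l, F) = -16*l*(9 + 2*F) (q(l, F) = -8*(l + l)*(F + (F + 9)) = -8*2*l*(F + (9 + F)) = -8*2*l*(9 + 2*F) = -16*l*(9 + 2*F))
(-13940 + 28665)/(s + q(-78, a(13))) = (-13940 + 28665)/(27695 - 16*(-78)*(9 + 2*13²)) = 14725/(27695 - 16*(-78)*(9 + 2*169)) = 14725/(27695 - 16*(-78)*(9 + 338)) = 14725/(27695 - 16*(-78)*347) = 14725/(27695 + 433056) = 14725/460751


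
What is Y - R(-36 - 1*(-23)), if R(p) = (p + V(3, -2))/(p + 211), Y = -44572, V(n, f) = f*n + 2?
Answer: -8825239/198 ≈ -44572.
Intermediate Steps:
V(n, f) = 2 + f*n
R(p) = (-4 + p)/(211 + p) (R(p) = (p + (2 - 2*3))/(p + 211) = (p + (2 - 6))/(211 + p) = (p - 4)/(211 + p) = (-4 + p)/(211 + p))
Y - R(-36 - 1*(-23)) = -44572 - (-4 + (-36 - 1*(-23)))/(211 + (-36 - 1*(-23))) = -44572 - (-4 + (-36 + 23))/(211 + (-36 + 23)) = -44572 - (-4 - 13)/(211 - 13) = -44572 - (-17)/198 = -44572 - 1*(-17/198) = -44572 + 17/198 = -8825239/198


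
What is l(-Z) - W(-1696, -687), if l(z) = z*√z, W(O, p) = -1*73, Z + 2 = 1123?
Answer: 73 - 1121*I*√1121 ≈ 73.0 - 37533.0*I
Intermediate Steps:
Z = 1121 (Z = -2 + 1123 = 1121)
W(O, p) = -73
l(z) = z^(3/2)
l(-Z) - W(-1696, -687) = (-1*1121)^(3/2) - 1*(-73) = (-1121)^(3/2) + 73 = -1121*I*√1121 + 73 = 73 - 1121*I*√1121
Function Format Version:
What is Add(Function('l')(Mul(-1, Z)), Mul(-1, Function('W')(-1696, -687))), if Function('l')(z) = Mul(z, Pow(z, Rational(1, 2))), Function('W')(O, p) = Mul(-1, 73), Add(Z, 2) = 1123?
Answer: Add(73, Mul(-1121, I, Pow(1121, Rational(1, 2)))) ≈ Add(73.000, Mul(-37533., I))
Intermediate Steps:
Z = 1121 (Z = Add(-2, 1123) = 1121)
Function('W')(O, p) = -73
Function('l')(z) = Pow(z, Rational(3, 2))
Add(Function('l')(Mul(-1, Z)), Mul(-1, Function('W')(-1696, -687))) = Add(Pow(Mul(-1, 1121), Rational(3, 2)), Mul(-1, -73)) = Add(Pow(-1121, Rational(3, 2)), 73) = Add(Mul(-1121, I, Pow(1121, Rational(1, 2))), 73) = Add(73, Mul(-1121, I, Pow(1121, Rational(1, 2))))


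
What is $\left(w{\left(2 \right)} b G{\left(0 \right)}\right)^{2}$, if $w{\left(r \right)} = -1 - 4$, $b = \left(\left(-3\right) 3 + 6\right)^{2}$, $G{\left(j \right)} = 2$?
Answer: $8100$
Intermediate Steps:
$b = 9$ ($b = \left(-9 + 6\right)^{2} = \left(-3\right)^{2} = 9$)
$w{\left(r \right)} = -5$ ($w{\left(r \right)} = -1 - 4 = -5$)
$\left(w{\left(2 \right)} b G{\left(0 \right)}\right)^{2} = \left(\left(-5\right) 9 \cdot 2\right)^{2} = \left(\left(-45\right) 2\right)^{2} = \left(-90\right)^{2} = 8100$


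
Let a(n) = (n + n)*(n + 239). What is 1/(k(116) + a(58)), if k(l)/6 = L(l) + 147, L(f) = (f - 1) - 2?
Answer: 1/36012 ≈ 2.7769e-5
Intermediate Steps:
L(f) = -3 + f (L(f) = (-1 + f) - 2 = -3 + f)
a(n) = 2*n*(239 + n) (a(n) = (2*n)*(239 + n) = 2*n*(239 + n))
k(l) = 864 + 6*l (k(l) = 6*((-3 + l) + 147) = 6*(144 + l) = 864 + 6*l)
1/(k(116) + a(58)) = 1/((864 + 6*116) + 2*58*(239 + 58)) = 1/((864 + 696) + 2*58*297) = 1/(1560 + 34452) = 1/36012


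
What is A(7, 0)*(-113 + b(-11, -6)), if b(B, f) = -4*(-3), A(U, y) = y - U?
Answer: 707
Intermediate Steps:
b(B, f) = 12
A(7, 0)*(-113 + b(-11, -6)) = (0 - 1*7)*(-113 + 12) = (0 - 7)*(-101) = -7*(-101) = 707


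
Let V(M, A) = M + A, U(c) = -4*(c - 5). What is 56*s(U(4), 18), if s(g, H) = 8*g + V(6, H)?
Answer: 3136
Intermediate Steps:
U(c) = 20 - 4*c (U(c) = -4*(-5 + c) = 20 - 4*c)
V(M, A) = A + M
s(g, H) = 6 + H + 8*g (s(g, H) = 8*g + (H + 6) = 8*g + (6 + H) = 6 + H + 8*g)
56*s(U(4), 18) = 56*(6 + 18 + 8*(20 - 4*4)) = 56*(6 + 18 + 8*(20 - 16)) = 56*(6 + 18 + 8*4) = 56*(6 + 18 + 32) = 56*56 = 3136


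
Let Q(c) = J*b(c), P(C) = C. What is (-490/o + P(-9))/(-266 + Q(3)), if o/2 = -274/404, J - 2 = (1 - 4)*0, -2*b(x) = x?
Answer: -48257/36853 ≈ -1.3094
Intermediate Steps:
b(x) = -x/2
J = 2 (J = 2 + (1 - 4)*0 = 2 - 3*0 = 2 + 0 = 2)
o = -137/101 (o = 2*(-274/404) = 2*(-274*1/404) = 2*(-137/202) = -137/101 ≈ -1.3564)
Q(c) = -c (Q(c) = 2*(-c/2) = -c)
(-490/o + P(-9))/(-266 + Q(3)) = (-490/(-137/101) - 9)/(-266 - 1*3) = (-490*(-101/137) - 9)/(-266 - 3) = (49490/137 - 9)/(-269) = (48257/137)*(-1/269) = -48257/36853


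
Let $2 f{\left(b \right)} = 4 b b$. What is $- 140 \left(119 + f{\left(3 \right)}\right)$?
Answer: $-19180$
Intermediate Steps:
$f{\left(b \right)} = 2 b^{2}$ ($f{\left(b \right)} = \frac{4 b b}{2} = \frac{4 b^{2}}{2} = 2 b^{2}$)
$- 140 \left(119 + f{\left(3 \right)}\right) = - 140 \left(119 + 2 \cdot 3^{2}\right) = - 140 \left(119 + 2 \cdot 9\right) = - 140 \left(119 + 18\right) = \left(-140\right) 137 = -19180$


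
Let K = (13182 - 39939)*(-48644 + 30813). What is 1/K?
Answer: 1/477104067 ≈ 2.0960e-9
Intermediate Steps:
K = 477104067 (K = -26757*(-17831) = 477104067)
1/K = 1/477104067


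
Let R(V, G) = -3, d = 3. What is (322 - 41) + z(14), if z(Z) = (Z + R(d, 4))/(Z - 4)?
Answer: 2821/10 ≈ 282.10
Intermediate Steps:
z(Z) = (-3 + Z)/(-4 + Z) (z(Z) = (Z - 3)/(Z - 4) = (-3 + Z)/(-4 + Z))
(322 - 41) + z(14) = (322 - 41) + (-3 + 14)/(-4 + 14) = 281 + 11/10 = 2821/10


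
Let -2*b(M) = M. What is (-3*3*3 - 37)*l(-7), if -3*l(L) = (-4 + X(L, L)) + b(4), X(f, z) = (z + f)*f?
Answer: 5888/3 ≈ 1962.7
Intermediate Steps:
b(M) = -M/2
X(f, z) = f*(f + z) (X(f, z) = (f + z)*f = f*(f + z))
l(L) = 2 - 2*L**2/3 (l(L) = -((-4 + L*(L + L)) - 1/2*4)/3 = -((-4 + L*(2*L)) - 2)/3 = -((-4 + 2*L**2) - 2)/3 = -(-6 + 2*L**2)/3 = 2 - 2*L**2/3)
(-3*3*3 - 37)*l(-7) = (-3*3*3 - 37)*(2 - 2/3*(-7)**2) = (-9*3 - 37)*(2 - 2/3*49) = (-27 - 37)*(2 - 98/3) = -64*(-92/3) = 5888/3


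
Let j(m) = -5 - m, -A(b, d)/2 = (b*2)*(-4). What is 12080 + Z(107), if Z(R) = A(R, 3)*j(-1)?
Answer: 5232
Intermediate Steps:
A(b, d) = 16*b (A(b, d) = -2*b*2*(-4) = -2*2*b*(-4) = -(-16)*b = 16*b)
Z(R) = -64*R (Z(R) = (16*R)*(-5 - 1*(-1)) = (16*R)*(-5 + 1) = (16*R)*(-4) = -64*R)
12080 + Z(107) = 12080 - 64*107 = 12080 - 6848 = 5232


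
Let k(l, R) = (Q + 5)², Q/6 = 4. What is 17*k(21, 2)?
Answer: 14297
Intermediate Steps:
Q = 24 (Q = 6*4 = 24)
k(l, R) = 841 (k(l, R) = (24 + 5)² = 29² = 841)
17*k(21, 2) = 17*841 = 14297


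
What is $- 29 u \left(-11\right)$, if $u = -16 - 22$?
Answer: $-12122$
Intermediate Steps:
$u = -38$
$- 29 u \left(-11\right) = \left(-29\right) \left(-38\right) \left(-11\right) = 1102 \left(-11\right) = -12122$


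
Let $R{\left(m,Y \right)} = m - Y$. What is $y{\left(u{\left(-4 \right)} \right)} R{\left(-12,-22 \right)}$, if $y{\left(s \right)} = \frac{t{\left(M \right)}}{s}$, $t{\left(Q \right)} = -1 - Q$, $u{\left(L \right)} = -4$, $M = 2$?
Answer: $\frac{15}{2} \approx 7.5$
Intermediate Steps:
$y{\left(s \right)} = - \frac{3}{s}$ ($y{\left(s \right)} = \frac{-1 - 2}{s} = - \frac{3}{s}$)
$y{\left(u{\left(-4 \right)} \right)} R{\left(-12,-22 \right)} = - \frac{3}{-4} \left(-12 - -22\right) = \left(-3\right) \left(- \frac{1}{4}\right) \left(-12 + 22\right) = \frac{3}{4} \cdot 10 = \frac{15}{2}$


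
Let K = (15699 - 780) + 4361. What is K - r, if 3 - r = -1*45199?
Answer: -25922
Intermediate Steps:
K = 19280 (K = 14919 + 4361 = 19280)
r = 45202 (r = 3 - (-1)*45199 = 3 - 1*(-45199) = 3 + 45199 = 45202)
K - r = 19280 - 1*45202 = 19280 - 45202 = -25922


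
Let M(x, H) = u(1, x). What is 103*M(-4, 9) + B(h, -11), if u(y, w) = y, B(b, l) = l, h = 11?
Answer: 92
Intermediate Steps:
M(x, H) = 1
103*M(-4, 9) + B(h, -11) = 103*1 - 11 = 103 - 11 = 92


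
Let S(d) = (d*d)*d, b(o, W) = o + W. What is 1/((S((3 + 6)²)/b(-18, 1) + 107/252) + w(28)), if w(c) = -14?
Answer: -4284/133981289 ≈ -3.1975e-5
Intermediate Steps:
b(o, W) = W + o
S(d) = d³ (S(d) = d²*d = d³)
1/((S((3 + 6)²)/b(-18, 1) + 107/252) + w(28)) = 1/((((3 + 6)²)³/(1 - 18) + 107/252) - 14) = 1/(((9²)³/(-17) + 107*(1/252)) - 14) = 1/((81³*(-1/17) + 107/252) - 14) = 1/((531441*(-1/17) + 107/252) - 14) = 1/((-531441/17 + 107/252) - 14) = 1/(-133921313/4284 - 14) = 1/(-133981289/4284) = -4284/133981289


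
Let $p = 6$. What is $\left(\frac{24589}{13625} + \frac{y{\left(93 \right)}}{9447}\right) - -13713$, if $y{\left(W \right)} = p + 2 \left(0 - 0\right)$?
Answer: $\frac{588435437136}{42905125} \approx 13715.0$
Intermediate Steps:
$y{\left(W \right)} = 6$ ($y{\left(W \right)} = 6 + 2 \left(0 - 0\right) = 6 + 2 \left(0 + 0\right) = 6 + 2 \cdot 0 = 6 + 0 = 6$)
$\left(\frac{24589}{13625} + \frac{y{\left(93 \right)}}{9447}\right) - -13713 = \left(\frac{24589}{13625} + \frac{6}{9447}\right) - -13713 = \left(24589 \cdot \frac{1}{13625} + 6 \cdot \frac{1}{9447}\right) + 13713 = \left(\frac{24589}{13625} + \frac{2}{3149}\right) + 13713 = \frac{77458011}{42905125} + 13713 = \frac{588435437136}{42905125}$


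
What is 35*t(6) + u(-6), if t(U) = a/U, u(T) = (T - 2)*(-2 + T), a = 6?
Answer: 99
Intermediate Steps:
u(T) = (-2 + T)² (u(T) = (-2 + T)*(-2 + T) = (-2 + T)²)
t(U) = 6/U
35*t(6) + u(-6) = 35*(6/6) + (-2 - 6)² = 35*(6*(⅙)) + (-8)² = 35*1 + 64 = 35 + 64 = 99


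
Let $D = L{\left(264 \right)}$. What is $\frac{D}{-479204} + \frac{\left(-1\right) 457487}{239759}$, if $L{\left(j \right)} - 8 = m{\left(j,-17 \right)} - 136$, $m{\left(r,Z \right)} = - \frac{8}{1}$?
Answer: $- \frac{54799248281}{28723367959} \approx -1.9078$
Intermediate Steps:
$m{\left(r,Z \right)} = -8$ ($m{\left(r,Z \right)} = \left(-8\right) 1 = -8$)
$L{\left(j \right)} = -136$ ($L{\left(j \right)} = 8 - 144 = -136$)
$D = -136$
$\frac{D}{-479204} + \frac{\left(-1\right) 457487}{239759} = - \frac{136}{-479204} + \frac{\left(-1\right) 457487}{239759} = \left(-136\right) \left(- \frac{1}{479204}\right) - \frac{457487}{239759} = \frac{34}{119801} - \frac{457487}{239759} = - \frac{54799248281}{28723367959}$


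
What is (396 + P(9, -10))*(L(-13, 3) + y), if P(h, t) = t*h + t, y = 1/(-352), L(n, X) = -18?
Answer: -234469/44 ≈ -5328.8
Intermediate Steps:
y = -1/352 ≈ -0.0028409
P(h, t) = t + h*t (P(h, t) = h*t + t = t + h*t)
(396 + P(9, -10))*(L(-13, 3) + y) = (396 - 10*(1 + 9))*(-18 - 1/352) = (396 - 10*10)*(-6337/352) = (396 - 100)*(-6337/352) = 296*(-6337/352) = -234469/44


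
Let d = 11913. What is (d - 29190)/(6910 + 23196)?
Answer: -17277/30106 ≈ -0.57387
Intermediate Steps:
(d - 29190)/(6910 + 23196) = (11913 - 29190)/(6910 + 23196) = -17277/30106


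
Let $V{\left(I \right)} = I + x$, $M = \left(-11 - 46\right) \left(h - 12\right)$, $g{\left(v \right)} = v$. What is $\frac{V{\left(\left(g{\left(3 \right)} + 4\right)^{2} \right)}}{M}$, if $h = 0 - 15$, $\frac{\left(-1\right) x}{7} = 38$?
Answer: $- \frac{217}{1539} \approx -0.141$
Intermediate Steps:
$x = -266$ ($x = \left(-7\right) 38 = -266$)
$h = -15$ ($h = 0 - 15 = -15$)
$M = 1539$ ($M = \left(-11 - 46\right) \left(-15 - 12\right) = - 57 \left(-15 - 12\right) = \left(-57\right) \left(-27\right) = 1539$)
$V{\left(I \right)} = -266 + I$ ($V{\left(I \right)} = I - 266 = -266 + I$)
$\frac{V{\left(\left(g{\left(3 \right)} + 4\right)^{2} \right)}}{M} = \frac{-266 + \left(3 + 4\right)^{2}}{1539} = \left(-266 + 7^{2}\right) \frac{1}{1539} = \left(-266 + 49\right) \frac{1}{1539} = \left(-217\right) \frac{1}{1539} = - \frac{217}{1539}$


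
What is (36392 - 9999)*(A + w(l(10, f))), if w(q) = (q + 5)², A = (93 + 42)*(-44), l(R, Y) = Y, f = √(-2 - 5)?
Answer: -156299346 + 263930*I*√7 ≈ -1.563e+8 + 6.9829e+5*I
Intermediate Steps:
f = I*√7 (f = √(-7) = I*√7 ≈ 2.6458*I)
A = -5940 (A = 135*(-44) = -5940)
w(q) = (5 + q)²
(36392 - 9999)*(A + w(l(10, f))) = (36392 - 9999)*(-5940 + (5 + I*√7)²) = 26393*(-5940 + (5 + I*√7)²) = -156774420 + 26393*(5 + I*√7)²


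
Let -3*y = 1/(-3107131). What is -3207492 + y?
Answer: -29898293476355/9321393 ≈ -3.2075e+6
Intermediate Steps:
y = 1/9321393 (y = -⅓/(-3107131) = -⅓*(-1/3107131) = 1/9321393 ≈ 1.0728e-7)
-3207492 + y = -3207492 + 1/9321393 = -29898293476355/9321393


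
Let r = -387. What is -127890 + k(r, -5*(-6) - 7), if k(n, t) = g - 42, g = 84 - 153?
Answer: -128001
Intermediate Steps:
g = -69
k(n, t) = -111 (k(n, t) = -69 - 42 = -111)
-127890 + k(r, -5*(-6) - 7) = -127890 - 111 = -128001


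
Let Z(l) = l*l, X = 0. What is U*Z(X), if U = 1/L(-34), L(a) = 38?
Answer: 0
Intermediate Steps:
Z(l) = l²
U = 1/38 ≈ 0.026316
U*Z(X) = (1/38)*0² = (1/38)*0 = 0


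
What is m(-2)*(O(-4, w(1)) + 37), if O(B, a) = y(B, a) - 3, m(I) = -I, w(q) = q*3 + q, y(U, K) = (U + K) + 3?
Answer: 74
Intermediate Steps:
y(U, K) = 3 + K + U (y(U, K) = (K + U) + 3 = 3 + K + U)
w(q) = 4*q (w(q) = 3*q + q = 4*q)
O(B, a) = B + a (O(B, a) = (3 + a + B) - 3 = (3 + B + a) - 3 = B + a)
m(-2)*(O(-4, w(1)) + 37) = (-1*(-2))*((-4 + 4*1) + 37) = 2*((-4 + 4) + 37) = 2*(0 + 37) = 2*37 = 74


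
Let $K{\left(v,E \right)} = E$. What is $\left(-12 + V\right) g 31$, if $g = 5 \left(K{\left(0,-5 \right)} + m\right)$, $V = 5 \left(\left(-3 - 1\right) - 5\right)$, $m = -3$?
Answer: $70680$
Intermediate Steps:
$V = -45$ ($V = 5 \left(-4 - 5\right) = 5 \left(-9\right) = -45$)
$g = -40$ ($g = 5 \left(-5 - 3\right) = 5 \left(-8\right) = -40$)
$\left(-12 + V\right) g 31 = \left(-12 - 45\right) \left(-40\right) 31 = \left(-57\right) \left(-40\right) 31 = 2280 \cdot 31 = 70680$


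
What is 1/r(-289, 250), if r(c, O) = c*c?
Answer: 1/83521 ≈ 1.1973e-5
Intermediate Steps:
r(c, O) = c²
1/r(-289, 250) = 1/((-289)²) = 1/83521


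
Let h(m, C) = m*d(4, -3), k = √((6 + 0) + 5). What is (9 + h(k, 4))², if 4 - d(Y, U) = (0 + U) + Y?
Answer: 180 + 54*√11 ≈ 359.10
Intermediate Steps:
d(Y, U) = 4 - U - Y (d(Y, U) = 4 - ((0 + U) + Y) = 4 - (U + Y) = 4 + (-U - Y) = 4 - U - Y)
k = √11 (k = √(6 + 5) = √11 ≈ 3.3166)
h(m, C) = 3*m (h(m, C) = m*(4 - 1*(-3) - 1*4) = m*(4 + 3 - 4) = m*3 = 3*m)
(9 + h(k, 4))² = (9 + 3*√11)²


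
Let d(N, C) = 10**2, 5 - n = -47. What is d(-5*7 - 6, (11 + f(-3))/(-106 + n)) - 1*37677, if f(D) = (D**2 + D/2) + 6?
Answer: -37577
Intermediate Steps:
n = 52 (n = 5 - 1*(-47) = 5 + 47 = 52)
f(D) = 6 + D**2 + D/2 (f(D) = (D**2 + D/2) + 6 = 6 + D**2 + D/2)
d(N, C) = 100
d(-5*7 - 6, (11 + f(-3))/(-106 + n)) - 1*37677 = 100 - 1*37677 = 100 - 37677 = -37577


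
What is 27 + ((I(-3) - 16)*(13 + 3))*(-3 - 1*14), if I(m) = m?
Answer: 5195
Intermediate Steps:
27 + ((I(-3) - 16)*(13 + 3))*(-3 - 1*14) = 27 + ((-3 - 16)*(13 + 3))*(-3 - 1*14) = 27 + (-19*16)*(-3 - 14) = 27 - 304*(-17) = 27 + 5168 = 5195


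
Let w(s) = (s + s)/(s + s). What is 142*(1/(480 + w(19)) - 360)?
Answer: -24588578/481 ≈ -51120.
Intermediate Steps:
w(s) = 1 (w(s) = (2*s)/((2*s)) = (2*s)*(1/(2*s)) = 1)
142*(1/(480 + w(19)) - 360) = 142*(1/(480 + 1) - 360) = 142*(1/481 - 360) = 142*(-173159/481) = -24588578/481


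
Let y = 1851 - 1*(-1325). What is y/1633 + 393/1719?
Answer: 2033771/935709 ≈ 2.1735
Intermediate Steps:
y = 3176 (y = 1851 + 1325 = 3176)
y/1633 + 393/1719 = 3176/1633 + 393/1719 = 3176*(1/1633) + 393*(1/1719) = 3176/1633 + 131/573 = 2033771/935709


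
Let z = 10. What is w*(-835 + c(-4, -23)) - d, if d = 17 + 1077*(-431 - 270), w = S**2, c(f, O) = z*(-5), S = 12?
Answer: 627520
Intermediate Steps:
c(f, O) = -50 (c(f, O) = 10*(-5) = -50)
w = 144 (w = 12**2 = 144)
d = -754960 (d = 17 + 1077*(-701) = 17 - 754977 = -754960)
w*(-835 + c(-4, -23)) - d = 144*(-835 - 50) - 1*(-754960) = 144*(-885) + 754960 = -127440 + 754960 = 627520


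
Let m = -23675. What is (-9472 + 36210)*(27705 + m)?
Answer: 107754140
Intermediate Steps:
(-9472 + 36210)*(27705 + m) = (-9472 + 36210)*(27705 - 23675) = 26738*4030 = 107754140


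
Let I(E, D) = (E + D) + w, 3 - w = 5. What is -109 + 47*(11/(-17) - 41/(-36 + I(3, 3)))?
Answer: -43081/544 ≈ -79.193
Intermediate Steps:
w = -2 (w = 3 - 1*5 = 3 - 5 = -2)
I(E, D) = -2 + D + E (I(E, D) = (E + D) - 2 = (D + E) - 2 = -2 + D + E)
-109 + 47*(11/(-17) - 41/(-36 + I(3, 3))) = -109 + 47*(11/(-17) - 41/(-36 + (-2 + 3 + 3))) = -109 + 47*(11*(-1/17) - 41/(-36 + 4)) = -109 + 47*(-11/17 - 41/(-32)) = -109 + 47*(-11/17 - 41*(-1/32)) = -109 + 47*(-11/17 + 41/32) = -109 + 47*(345/544) = -109 + 16215/544 = -43081/544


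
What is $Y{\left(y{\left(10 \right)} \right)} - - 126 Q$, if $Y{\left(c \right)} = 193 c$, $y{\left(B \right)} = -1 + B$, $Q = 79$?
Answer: $11691$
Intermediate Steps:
$Y{\left(y{\left(10 \right)} \right)} - - 126 Q = 193 \left(-1 + 10\right) - \left(-126\right) 79 = 193 \cdot 9 - -9954 = 1737 + 9954 = 11691$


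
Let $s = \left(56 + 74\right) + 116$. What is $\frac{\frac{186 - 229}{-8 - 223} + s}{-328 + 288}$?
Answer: $- \frac{56869}{9240} \approx -6.1547$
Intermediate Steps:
$s = 246$ ($s = 130 + 116 = 246$)
$\frac{\frac{186 - 229}{-8 - 223} + s}{-328 + 288} = \frac{\frac{186 - 229}{-8 - 223} + 246}{-328 + 288} = \frac{- \frac{43}{-231} + 246}{-40} = \left(\left(-43\right) \left(- \frac{1}{231}\right) + 246\right) \left(- \frac{1}{40}\right) = \left(\frac{43}{231} + 246\right) \left(- \frac{1}{40}\right) = \frac{56869}{231} \left(- \frac{1}{40}\right) = - \frac{56869}{9240}$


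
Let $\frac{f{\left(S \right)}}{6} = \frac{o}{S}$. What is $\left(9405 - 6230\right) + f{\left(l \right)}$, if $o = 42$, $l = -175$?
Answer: $\frac{79339}{25} \approx 3173.6$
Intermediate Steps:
$f{\left(S \right)} = \frac{252}{S}$ ($f{\left(S \right)} = 6 \frac{42}{S} = \frac{252}{S}$)
$\left(9405 - 6230\right) + f{\left(l \right)} = \left(9405 - 6230\right) + \frac{252}{-175} = 3175 + 252 \left(- \frac{1}{175}\right) = 3175 - \frac{36}{25} = \frac{79339}{25}$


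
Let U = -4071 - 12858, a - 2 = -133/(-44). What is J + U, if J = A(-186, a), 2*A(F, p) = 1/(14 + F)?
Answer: -5823577/344 ≈ -16929.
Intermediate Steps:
a = 221/44 (a = 2 - 133/(-44) = 2 - 133*(-1/44) = 2 + 133/44 = 221/44 ≈ 5.0227)
A(F, p) = 1/(2*(14 + F))
U = -16929
J = -1/344 (J = 1/(2*(14 - 186)) = (1/2)/(-172) = (1/2)*(-1/172) = -1/344 ≈ -0.0029070)
J + U = -1/344 - 16929 = -5823577/344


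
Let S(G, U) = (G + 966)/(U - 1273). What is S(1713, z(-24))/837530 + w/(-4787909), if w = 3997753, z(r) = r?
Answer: -4342677603714941/5200992599926690 ≈ -0.83497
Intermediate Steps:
S(G, U) = (966 + G)/(-1273 + U)
S(1713, z(-24))/837530 + w/(-4787909) = ((966 + 1713)/(-1273 - 24))/837530 + 3997753/(-4787909) = (2679/(-1297))*(1/837530) + 3997753*(-1/4787909) = -1/1297*2679*(1/837530) - 3997753/4787909 = -2679/1297*1/837530 - 3997753/4787909 = -2679/1086276410 - 3997753/4787909 = -4342677603714941/5200992599926690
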